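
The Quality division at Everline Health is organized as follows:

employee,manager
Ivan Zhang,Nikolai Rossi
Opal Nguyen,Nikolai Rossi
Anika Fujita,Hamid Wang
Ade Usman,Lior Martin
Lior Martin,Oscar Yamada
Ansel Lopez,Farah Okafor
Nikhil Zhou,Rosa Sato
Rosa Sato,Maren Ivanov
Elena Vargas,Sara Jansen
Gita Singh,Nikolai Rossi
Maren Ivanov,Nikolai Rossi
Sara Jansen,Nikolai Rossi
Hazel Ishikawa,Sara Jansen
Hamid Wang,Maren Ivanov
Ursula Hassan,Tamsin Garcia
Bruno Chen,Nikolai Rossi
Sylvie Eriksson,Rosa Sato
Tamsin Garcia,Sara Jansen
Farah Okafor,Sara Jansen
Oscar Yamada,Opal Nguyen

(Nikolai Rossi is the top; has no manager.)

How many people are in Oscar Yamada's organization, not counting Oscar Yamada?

Oscar Yamada directly manages Lior Martin. Under Lior Martin: Ade Usman (1). That's 2 in total.

2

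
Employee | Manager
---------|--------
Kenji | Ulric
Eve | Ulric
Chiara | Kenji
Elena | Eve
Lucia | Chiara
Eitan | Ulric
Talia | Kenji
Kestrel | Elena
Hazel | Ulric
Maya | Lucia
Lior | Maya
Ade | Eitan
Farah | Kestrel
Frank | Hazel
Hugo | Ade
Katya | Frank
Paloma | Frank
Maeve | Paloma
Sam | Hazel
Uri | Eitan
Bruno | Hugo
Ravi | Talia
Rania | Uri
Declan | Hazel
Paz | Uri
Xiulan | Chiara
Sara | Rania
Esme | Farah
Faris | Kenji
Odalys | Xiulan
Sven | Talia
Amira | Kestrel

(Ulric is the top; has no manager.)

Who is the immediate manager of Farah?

Kestrel

Farah reports directly to Kestrel.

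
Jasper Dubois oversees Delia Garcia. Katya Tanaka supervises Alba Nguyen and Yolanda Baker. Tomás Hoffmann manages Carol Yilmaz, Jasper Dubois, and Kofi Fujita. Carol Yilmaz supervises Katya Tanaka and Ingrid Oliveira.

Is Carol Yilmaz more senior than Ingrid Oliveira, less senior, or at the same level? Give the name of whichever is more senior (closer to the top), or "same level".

Carol Yilmaz is 1 level below Tomás Hoffmann; Ingrid Oliveira is 2. Carol Yilmaz is higher.

Carol Yilmaz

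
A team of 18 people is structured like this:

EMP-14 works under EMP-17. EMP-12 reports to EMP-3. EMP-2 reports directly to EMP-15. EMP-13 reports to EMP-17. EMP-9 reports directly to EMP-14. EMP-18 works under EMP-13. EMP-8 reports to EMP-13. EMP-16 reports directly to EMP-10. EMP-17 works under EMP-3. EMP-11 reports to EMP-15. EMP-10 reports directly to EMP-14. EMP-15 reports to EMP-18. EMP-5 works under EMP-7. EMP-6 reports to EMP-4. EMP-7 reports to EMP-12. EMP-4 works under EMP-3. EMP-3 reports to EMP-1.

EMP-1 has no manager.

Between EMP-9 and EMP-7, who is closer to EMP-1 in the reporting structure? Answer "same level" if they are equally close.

EMP-7

EMP-9 is 4 levels below EMP-1; EMP-7 is 3. EMP-7 is higher.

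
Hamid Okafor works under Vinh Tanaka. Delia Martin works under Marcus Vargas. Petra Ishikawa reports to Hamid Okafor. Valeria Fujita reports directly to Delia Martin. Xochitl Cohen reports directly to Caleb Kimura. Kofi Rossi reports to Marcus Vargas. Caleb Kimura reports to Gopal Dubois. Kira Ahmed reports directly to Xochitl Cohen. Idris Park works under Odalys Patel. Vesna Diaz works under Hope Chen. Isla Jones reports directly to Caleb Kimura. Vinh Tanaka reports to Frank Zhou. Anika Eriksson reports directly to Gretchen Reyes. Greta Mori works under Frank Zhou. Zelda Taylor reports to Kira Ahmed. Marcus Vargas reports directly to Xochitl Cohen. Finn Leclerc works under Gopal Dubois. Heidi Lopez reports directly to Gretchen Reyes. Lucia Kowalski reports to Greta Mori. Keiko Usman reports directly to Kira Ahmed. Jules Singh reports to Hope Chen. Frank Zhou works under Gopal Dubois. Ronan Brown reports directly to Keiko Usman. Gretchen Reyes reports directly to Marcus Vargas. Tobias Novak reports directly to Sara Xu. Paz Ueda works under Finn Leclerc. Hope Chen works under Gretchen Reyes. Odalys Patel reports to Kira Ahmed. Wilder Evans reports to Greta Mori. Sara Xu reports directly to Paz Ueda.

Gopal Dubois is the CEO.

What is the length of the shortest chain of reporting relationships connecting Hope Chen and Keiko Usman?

Hope Chen is 3 levels below Xochitl Cohen, and Keiko Usman is 2 levels below Xochitl Cohen (their lowest common manager). The shortest path runs up from Hope Chen to Xochitl Cohen and back down to Keiko Usman: 3 + 2 = 5 links.

5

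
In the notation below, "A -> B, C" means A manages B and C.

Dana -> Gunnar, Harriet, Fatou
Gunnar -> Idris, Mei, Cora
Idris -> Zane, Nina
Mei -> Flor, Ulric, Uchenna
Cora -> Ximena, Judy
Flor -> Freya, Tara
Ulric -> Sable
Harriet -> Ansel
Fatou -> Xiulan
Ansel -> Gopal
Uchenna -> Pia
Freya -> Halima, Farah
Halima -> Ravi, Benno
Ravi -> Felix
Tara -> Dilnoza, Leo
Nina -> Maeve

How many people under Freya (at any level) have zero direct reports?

3

The people in Freya's organization with no one reporting to them are Farah, Benno, Felix. That is 3.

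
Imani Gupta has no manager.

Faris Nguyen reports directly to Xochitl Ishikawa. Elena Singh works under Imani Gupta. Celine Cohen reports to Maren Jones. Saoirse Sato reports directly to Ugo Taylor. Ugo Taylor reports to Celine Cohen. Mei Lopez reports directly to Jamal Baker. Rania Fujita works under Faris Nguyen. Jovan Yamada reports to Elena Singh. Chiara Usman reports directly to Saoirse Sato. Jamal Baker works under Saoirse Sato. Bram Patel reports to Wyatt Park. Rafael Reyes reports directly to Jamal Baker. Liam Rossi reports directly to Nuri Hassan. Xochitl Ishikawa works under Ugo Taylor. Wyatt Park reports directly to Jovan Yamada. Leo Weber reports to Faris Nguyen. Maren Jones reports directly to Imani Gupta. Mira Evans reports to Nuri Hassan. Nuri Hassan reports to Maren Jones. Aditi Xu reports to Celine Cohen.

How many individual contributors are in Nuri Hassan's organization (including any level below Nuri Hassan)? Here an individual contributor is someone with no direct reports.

The people in Nuri Hassan's organization with no one reporting to them are Liam Rossi, Mira Evans. That is 2.

2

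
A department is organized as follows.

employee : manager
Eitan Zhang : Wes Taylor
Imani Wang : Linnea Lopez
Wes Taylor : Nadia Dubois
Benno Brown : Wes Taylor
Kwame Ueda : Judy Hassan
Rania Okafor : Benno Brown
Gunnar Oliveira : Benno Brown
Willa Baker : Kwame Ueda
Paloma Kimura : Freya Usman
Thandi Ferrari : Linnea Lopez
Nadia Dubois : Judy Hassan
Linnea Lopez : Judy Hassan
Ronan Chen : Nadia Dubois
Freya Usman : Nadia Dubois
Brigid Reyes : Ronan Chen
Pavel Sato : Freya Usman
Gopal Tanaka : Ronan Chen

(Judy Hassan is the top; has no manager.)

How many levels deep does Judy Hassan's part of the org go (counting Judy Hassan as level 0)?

The longest chain under Judy Hassan runs Judy Hassan → Nadia Dubois → Wes Taylor → Benno Brown → Rania Okafor, which is 4 levels below Judy Hassan.

4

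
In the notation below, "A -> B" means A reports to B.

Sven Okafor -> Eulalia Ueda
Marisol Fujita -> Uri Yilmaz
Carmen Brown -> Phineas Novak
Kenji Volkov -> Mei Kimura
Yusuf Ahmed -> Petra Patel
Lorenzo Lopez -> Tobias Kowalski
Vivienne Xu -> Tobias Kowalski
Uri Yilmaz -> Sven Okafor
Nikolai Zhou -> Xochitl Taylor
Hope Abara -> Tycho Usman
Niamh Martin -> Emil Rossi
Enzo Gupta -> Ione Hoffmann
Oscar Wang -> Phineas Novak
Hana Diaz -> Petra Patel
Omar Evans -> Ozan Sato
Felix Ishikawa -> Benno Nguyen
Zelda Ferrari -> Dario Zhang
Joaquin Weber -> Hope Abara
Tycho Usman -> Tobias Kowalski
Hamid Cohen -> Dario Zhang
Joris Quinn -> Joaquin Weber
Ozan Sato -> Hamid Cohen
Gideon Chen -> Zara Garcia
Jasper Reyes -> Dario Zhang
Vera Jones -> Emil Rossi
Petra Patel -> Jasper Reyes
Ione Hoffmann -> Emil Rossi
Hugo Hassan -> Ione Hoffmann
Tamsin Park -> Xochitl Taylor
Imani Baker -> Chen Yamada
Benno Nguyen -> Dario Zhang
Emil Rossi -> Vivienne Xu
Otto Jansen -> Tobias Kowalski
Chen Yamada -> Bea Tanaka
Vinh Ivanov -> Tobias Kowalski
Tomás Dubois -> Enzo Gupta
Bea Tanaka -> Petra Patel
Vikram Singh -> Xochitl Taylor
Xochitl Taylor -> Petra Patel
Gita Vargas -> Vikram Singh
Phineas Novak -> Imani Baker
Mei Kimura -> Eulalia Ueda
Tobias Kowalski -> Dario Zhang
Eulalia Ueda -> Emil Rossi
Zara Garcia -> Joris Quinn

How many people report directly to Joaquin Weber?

Joaquin Weber directly manages Joris Quinn. That is 1 direct report.

1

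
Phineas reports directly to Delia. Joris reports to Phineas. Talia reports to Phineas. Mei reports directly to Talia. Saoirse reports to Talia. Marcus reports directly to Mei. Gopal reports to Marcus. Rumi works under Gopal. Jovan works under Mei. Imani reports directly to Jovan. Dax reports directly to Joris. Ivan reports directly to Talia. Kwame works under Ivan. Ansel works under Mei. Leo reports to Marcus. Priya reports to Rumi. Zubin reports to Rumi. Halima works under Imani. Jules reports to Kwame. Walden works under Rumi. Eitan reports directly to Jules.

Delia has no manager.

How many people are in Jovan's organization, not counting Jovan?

Jovan directly manages Imani. Under Imani: Halima (1). That's 2 in total.

2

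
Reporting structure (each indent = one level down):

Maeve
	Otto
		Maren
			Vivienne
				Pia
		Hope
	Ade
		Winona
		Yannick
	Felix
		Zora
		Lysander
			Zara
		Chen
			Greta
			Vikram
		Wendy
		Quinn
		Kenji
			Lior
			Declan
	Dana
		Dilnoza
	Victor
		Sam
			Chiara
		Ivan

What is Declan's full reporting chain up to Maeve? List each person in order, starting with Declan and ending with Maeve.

Declan reports to Kenji. Kenji reports to Felix. Felix reports to Maeve. Maeve is at the top.

Declan -> Kenji -> Felix -> Maeve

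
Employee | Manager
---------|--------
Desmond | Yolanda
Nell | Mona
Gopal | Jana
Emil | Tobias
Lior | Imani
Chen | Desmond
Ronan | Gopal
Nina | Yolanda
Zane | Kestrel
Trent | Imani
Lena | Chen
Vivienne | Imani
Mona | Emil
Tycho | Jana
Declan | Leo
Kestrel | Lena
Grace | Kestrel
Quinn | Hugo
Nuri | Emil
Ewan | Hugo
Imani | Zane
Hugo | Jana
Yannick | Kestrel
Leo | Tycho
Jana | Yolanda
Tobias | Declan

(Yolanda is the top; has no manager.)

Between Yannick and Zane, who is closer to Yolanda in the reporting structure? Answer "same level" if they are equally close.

same level

Both Yannick and Zane are 5 levels below Yolanda.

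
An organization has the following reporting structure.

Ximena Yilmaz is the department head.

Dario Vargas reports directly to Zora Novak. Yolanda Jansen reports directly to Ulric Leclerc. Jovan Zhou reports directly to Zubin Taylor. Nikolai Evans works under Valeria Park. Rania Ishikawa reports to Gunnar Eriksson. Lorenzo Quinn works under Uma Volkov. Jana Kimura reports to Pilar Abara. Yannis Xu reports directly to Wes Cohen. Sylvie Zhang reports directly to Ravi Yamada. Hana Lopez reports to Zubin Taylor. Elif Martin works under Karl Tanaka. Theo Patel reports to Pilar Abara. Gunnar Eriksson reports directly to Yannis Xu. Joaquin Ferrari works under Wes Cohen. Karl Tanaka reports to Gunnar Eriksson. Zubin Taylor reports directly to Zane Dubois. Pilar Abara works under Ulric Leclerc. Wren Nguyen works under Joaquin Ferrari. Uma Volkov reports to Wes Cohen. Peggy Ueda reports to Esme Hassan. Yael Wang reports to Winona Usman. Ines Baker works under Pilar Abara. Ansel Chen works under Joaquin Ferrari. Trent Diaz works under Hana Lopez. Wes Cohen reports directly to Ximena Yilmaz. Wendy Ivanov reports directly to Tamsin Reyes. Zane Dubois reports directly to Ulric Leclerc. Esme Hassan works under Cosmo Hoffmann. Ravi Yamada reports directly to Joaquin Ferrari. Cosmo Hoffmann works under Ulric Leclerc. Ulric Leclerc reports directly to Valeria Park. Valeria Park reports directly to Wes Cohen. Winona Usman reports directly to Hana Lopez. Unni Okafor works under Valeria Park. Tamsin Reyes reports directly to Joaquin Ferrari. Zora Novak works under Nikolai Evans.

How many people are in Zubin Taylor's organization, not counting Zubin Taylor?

5

Zubin Taylor directly manages Hana Lopez, Jovan Zhou. Under Hana Lopez: Trent Diaz, Winona Usman, Yael Wang (3). Jovan Zhou has no reports. So Zubin Taylor's organization is 2 direct reports plus everyone under them: 4 + 1 = 5.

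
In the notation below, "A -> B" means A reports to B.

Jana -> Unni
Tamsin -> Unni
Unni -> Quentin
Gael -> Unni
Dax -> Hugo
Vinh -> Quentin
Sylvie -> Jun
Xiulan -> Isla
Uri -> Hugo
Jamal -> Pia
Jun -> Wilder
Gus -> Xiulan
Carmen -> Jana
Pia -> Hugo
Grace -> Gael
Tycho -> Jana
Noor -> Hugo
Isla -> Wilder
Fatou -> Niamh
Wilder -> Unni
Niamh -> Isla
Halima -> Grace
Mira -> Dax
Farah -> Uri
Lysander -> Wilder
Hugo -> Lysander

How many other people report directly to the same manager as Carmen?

1

Carmen reports to Jana. Jana's other direct reports are Tycho — 1 peer.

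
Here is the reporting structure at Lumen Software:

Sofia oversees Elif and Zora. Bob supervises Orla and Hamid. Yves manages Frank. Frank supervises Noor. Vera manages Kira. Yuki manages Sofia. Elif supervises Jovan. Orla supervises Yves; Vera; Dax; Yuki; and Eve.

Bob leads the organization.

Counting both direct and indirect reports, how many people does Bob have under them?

14

Bob directly manages Orla, Hamid. Under Orla: Eve, Dax, Vera, Kira, Yuki, Sofia, Zora, Elif, Jovan, Yves, Frank, Noor (12). Hamid has no reports. So Bob's organization is 2 direct reports plus everyone under them: 13 + 1 = 14.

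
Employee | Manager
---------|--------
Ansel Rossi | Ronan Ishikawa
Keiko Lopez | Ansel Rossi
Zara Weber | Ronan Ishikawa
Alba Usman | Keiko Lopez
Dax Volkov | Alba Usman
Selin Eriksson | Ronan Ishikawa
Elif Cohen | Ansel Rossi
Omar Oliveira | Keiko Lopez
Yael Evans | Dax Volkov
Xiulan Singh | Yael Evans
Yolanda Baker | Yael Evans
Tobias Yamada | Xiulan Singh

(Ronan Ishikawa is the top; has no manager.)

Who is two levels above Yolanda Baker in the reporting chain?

Yolanda Baker reports to Yael Evans, and Yael Evans reports to Dax Volkov. So Yolanda Baker's skip-level manager is Dax Volkov.

Dax Volkov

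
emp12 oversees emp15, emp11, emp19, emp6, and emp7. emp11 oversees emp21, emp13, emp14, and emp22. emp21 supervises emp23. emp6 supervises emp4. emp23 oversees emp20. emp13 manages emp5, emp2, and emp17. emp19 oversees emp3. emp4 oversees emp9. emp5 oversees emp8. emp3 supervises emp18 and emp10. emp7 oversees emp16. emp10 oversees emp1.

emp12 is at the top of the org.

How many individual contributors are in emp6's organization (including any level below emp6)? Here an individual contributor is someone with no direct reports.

1

The only person in emp6's organization with no one reporting to them is emp9. That is 1.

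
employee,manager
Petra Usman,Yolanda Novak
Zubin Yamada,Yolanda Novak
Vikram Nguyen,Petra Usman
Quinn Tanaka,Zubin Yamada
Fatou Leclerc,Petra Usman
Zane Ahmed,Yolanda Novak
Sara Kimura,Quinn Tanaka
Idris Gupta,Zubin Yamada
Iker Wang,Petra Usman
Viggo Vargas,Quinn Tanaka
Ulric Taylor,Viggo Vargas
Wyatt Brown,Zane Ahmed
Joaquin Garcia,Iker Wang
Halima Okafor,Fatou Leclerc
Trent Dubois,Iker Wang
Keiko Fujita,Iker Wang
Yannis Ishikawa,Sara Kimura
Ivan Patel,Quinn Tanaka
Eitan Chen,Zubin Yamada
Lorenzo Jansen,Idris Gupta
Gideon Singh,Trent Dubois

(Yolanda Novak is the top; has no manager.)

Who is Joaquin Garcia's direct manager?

Joaquin Garcia reports directly to Iker Wang.

Iker Wang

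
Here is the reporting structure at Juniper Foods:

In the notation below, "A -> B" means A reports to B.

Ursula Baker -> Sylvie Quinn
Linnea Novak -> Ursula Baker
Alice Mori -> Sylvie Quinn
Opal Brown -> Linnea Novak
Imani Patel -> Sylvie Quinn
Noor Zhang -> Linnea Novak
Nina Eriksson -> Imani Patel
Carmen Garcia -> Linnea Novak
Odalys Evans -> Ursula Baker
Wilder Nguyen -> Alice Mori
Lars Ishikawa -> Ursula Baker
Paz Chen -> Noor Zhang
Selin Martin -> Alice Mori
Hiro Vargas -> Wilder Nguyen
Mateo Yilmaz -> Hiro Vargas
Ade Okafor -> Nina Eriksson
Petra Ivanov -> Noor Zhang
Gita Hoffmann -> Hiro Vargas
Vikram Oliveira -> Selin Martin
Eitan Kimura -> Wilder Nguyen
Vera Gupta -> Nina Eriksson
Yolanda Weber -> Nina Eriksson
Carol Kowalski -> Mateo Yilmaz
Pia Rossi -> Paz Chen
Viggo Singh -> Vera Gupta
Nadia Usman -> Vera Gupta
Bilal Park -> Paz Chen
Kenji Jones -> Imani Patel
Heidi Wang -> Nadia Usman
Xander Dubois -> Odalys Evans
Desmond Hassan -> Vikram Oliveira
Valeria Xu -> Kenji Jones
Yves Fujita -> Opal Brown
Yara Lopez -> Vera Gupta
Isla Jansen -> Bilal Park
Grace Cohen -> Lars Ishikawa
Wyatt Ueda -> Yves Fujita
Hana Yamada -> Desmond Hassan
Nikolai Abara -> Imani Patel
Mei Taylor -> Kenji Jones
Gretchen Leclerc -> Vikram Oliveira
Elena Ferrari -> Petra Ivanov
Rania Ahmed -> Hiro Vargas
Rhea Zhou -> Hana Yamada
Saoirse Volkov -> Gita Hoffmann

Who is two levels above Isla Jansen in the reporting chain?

Paz Chen

Isla Jansen reports to Bilal Park, and Bilal Park reports to Paz Chen. So Isla Jansen's skip-level manager is Paz Chen.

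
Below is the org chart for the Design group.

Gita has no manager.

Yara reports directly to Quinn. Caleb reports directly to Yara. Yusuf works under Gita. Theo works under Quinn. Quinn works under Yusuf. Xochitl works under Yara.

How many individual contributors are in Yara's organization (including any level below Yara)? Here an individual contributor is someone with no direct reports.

The people in Yara's organization with no one reporting to them are Xochitl, Caleb. That is 2.

2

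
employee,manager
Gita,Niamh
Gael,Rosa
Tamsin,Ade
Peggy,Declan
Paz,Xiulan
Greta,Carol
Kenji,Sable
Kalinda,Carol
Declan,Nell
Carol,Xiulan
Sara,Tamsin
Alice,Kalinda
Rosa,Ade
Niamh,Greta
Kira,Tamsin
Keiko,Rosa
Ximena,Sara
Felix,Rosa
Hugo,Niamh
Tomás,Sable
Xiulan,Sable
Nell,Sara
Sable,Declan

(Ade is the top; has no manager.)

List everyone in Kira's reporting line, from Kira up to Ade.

Kira -> Tamsin -> Ade

Kira reports to Tamsin. Tamsin reports to Ade. Ade is at the top.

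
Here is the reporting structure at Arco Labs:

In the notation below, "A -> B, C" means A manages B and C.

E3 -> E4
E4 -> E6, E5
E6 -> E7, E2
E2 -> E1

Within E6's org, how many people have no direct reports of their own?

2

The people in E6's organization with no one reporting to them are E1, E7. That is 2.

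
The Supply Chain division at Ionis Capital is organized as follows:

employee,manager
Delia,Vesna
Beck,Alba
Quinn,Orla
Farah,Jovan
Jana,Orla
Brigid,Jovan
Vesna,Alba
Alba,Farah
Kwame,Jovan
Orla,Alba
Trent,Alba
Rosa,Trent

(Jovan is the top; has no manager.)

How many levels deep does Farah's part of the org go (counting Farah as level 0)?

3

The longest chain under Farah runs Farah → Alba → Vesna → Delia, which is 3 levels below Farah.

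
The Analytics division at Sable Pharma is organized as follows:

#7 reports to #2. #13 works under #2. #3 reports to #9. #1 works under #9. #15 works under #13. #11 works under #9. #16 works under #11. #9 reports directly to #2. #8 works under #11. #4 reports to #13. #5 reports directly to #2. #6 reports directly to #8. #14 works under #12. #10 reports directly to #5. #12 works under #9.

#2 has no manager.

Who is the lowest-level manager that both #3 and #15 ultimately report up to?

#3's chain of managers is #9, #2. #15's chain of managers is #13, #2. The first manager that appears in both chains is #2.

#2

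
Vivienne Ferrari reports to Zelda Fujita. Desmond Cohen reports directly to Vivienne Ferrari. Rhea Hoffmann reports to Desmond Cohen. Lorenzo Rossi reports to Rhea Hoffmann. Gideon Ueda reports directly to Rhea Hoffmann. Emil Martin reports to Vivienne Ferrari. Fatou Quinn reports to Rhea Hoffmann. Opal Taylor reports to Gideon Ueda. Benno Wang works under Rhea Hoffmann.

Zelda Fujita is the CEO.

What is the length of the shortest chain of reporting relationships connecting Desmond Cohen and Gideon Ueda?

Gideon Ueda is in Desmond Cohen's organization: the chain from Gideon Ueda up to Desmond Cohen is Gideon Ueda → Rhea Hoffmann → Desmond Cohen, which is 2 links.

2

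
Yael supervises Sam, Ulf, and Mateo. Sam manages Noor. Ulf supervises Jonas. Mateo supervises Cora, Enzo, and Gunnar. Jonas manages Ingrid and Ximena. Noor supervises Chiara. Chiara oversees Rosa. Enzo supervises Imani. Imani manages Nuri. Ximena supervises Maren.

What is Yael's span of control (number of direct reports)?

Yael directly manages Sam, Ulf, Mateo. That is 3 direct reports.

3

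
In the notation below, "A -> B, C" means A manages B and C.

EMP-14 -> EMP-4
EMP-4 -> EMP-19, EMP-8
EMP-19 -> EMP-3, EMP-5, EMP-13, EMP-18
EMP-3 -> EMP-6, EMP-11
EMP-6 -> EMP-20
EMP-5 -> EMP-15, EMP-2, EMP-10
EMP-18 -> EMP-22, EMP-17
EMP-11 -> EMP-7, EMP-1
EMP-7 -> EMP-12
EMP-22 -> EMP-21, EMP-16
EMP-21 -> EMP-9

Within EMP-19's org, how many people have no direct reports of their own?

10

The people in EMP-19's organization with no one reporting to them are EMP-17, EMP-16, EMP-9, EMP-13, EMP-10, EMP-2, EMP-15, EMP-1, EMP-12, EMP-20. That is 10.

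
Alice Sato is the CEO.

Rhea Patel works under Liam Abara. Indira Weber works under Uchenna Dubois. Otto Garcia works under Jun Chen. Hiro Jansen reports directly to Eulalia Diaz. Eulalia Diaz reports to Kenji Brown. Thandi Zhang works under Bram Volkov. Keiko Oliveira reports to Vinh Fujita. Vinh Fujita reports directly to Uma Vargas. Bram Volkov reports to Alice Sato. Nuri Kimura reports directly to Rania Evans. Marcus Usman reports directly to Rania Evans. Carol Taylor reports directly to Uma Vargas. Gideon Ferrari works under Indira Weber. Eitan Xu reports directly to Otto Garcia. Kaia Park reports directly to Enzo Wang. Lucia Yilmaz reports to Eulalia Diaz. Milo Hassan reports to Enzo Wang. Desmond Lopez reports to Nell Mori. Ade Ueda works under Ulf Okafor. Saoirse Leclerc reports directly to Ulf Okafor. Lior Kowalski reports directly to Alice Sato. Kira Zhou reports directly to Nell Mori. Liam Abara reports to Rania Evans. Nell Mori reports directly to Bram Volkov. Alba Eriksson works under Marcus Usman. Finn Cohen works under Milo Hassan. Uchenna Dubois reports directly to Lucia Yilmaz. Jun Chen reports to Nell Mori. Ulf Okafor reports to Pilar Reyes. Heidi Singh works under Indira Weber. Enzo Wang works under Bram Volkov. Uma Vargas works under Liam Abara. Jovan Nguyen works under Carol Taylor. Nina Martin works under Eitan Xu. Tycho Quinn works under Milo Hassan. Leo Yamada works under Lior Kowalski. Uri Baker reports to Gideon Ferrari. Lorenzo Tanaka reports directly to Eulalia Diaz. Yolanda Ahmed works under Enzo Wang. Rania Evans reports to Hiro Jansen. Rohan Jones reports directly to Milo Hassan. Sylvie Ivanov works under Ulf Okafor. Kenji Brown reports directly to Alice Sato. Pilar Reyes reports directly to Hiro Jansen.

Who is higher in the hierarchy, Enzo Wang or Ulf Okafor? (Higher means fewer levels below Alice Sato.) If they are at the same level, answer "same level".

Enzo Wang is 2 levels below Alice Sato; Ulf Okafor is 5. Enzo Wang is higher.

Enzo Wang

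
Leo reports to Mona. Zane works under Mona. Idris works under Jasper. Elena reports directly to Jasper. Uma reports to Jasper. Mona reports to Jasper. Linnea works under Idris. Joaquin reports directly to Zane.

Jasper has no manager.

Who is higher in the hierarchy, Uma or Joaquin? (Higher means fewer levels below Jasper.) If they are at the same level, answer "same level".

Uma is 1 level below Jasper; Joaquin is 3. Uma is higher.

Uma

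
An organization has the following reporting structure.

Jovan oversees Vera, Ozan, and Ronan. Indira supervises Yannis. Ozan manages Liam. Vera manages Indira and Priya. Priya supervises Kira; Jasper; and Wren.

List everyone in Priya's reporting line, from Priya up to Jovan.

Priya reports to Vera. Vera reports to Jovan. Jovan is at the top.

Priya -> Vera -> Jovan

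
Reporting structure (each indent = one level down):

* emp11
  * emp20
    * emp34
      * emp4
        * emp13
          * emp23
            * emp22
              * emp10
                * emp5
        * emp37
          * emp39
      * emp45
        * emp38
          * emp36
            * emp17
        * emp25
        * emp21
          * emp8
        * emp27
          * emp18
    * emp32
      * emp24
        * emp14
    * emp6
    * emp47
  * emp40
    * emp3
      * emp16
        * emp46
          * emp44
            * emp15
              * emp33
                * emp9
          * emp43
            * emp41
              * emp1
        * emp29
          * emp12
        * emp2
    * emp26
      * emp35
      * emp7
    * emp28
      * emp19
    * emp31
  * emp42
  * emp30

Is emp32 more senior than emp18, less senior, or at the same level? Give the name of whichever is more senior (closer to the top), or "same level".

emp32 is 2 levels below emp11; emp18 is 5. emp32 is higher.

emp32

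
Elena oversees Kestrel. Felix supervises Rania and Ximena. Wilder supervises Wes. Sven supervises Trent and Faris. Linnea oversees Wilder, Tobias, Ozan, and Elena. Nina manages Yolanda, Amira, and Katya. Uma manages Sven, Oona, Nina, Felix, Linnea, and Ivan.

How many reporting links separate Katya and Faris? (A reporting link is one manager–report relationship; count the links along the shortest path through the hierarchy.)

4

Katya is 2 levels below Uma, and Faris is 2 levels below Uma (their lowest common manager). The shortest path runs up from Katya to Uma and back down to Faris: 2 + 2 = 4 links.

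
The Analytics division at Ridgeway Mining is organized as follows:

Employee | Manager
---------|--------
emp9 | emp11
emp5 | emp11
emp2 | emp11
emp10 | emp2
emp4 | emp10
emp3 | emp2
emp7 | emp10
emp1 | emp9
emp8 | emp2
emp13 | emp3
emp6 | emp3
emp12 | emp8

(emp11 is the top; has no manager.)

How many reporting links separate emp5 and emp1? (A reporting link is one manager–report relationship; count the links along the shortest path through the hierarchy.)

emp5 is 1 level below emp11, and emp1 is 2 levels below emp11 (their lowest common manager). The shortest path runs up from emp5 to emp11 and back down to emp1: 1 + 2 = 3 links.

3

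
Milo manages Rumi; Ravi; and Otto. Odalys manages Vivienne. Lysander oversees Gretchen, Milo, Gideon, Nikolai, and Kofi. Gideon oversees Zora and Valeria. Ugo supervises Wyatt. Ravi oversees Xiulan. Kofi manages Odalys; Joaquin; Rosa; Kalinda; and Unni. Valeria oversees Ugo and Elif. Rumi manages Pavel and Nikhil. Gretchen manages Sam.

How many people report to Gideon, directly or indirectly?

5

Gideon directly manages Valeria, Zora. Under Valeria: Elif, Ugo, Wyatt (3). Zora has no reports. So Gideon's organization is 2 direct reports plus everyone under them: 4 + 1 = 5.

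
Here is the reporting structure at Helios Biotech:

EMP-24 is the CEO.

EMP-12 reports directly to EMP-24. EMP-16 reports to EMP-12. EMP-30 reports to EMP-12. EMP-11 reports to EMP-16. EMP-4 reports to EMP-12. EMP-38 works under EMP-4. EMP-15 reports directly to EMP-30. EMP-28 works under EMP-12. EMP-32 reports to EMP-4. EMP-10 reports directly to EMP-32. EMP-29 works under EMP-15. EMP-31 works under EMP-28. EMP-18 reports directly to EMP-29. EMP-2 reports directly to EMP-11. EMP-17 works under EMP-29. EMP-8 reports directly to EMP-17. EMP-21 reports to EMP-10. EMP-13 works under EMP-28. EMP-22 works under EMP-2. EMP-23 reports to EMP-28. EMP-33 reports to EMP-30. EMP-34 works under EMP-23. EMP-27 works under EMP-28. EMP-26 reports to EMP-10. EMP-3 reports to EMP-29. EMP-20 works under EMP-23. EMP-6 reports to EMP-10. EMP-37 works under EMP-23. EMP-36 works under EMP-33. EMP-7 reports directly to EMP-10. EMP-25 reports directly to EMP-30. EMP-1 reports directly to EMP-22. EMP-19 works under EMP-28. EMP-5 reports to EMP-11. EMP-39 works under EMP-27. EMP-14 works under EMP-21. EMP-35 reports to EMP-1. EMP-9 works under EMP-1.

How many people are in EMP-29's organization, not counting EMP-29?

EMP-29 directly manages EMP-18, EMP-17, EMP-3. EMP-18 has no reports. Under EMP-17: EMP-8 (1). EMP-3 has no reports. So EMP-29's organization is 3 direct reports plus everyone under them: 1 + 2 + 1 = 4.

4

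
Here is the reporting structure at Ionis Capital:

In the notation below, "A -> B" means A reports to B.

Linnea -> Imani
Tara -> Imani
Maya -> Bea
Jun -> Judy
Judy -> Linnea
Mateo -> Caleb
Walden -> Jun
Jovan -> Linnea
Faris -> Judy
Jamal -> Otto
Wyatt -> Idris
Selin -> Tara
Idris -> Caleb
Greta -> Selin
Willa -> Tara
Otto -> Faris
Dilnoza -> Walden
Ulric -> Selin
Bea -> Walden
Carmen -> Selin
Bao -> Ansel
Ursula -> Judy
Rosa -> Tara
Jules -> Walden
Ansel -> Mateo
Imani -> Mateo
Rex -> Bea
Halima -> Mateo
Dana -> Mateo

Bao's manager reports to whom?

Mateo

Bao reports to Ansel, and Ansel reports to Mateo. So Bao's skip-level manager is Mateo.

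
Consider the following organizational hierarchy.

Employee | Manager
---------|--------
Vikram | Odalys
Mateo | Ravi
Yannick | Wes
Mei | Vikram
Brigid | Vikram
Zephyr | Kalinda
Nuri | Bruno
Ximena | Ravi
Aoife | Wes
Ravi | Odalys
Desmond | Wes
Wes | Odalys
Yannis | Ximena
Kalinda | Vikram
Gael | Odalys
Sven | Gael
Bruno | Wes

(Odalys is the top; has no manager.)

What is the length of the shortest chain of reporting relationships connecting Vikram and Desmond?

3

Vikram is 1 level below Odalys, and Desmond is 2 levels below Odalys (their lowest common manager). The shortest path runs up from Vikram to Odalys and back down to Desmond: 1 + 2 = 3 links.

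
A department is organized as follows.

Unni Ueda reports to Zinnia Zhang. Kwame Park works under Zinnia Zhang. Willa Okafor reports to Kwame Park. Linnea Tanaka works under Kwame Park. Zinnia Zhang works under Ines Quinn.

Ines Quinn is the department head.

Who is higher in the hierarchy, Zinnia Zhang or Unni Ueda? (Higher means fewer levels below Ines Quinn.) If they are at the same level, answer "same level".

Zinnia Zhang

Zinnia Zhang is 1 level below Ines Quinn; Unni Ueda is 2. Zinnia Zhang is higher.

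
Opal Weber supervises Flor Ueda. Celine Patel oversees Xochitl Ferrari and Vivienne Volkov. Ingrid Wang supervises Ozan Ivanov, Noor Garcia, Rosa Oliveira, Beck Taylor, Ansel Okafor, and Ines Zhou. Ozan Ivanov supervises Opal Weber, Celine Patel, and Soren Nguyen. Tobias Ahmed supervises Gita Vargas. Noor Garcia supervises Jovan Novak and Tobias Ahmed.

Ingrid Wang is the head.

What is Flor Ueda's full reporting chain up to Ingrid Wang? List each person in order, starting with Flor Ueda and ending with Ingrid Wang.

Flor Ueda -> Opal Weber -> Ozan Ivanov -> Ingrid Wang

Flor Ueda reports to Opal Weber. Opal Weber reports to Ozan Ivanov. Ozan Ivanov reports to Ingrid Wang. Ingrid Wang is at the top.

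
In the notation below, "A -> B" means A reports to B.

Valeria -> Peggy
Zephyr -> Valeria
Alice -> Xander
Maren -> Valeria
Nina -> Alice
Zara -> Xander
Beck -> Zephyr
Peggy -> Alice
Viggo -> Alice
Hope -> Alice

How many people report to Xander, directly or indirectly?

Xander directly manages Alice, Zara. Under Alice: Nina, Viggo, Hope, Peggy, Valeria, Zephyr, Beck, Maren (8). Zara has no reports. So Xander's organization is 2 direct reports plus everyone under them: 9 + 1 = 10.

10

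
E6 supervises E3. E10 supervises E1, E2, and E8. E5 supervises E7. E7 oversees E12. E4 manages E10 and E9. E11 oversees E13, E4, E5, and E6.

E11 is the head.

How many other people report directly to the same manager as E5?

E5 reports to E11. E11's other direct reports are E4, E13, E6 — 3 peers.

3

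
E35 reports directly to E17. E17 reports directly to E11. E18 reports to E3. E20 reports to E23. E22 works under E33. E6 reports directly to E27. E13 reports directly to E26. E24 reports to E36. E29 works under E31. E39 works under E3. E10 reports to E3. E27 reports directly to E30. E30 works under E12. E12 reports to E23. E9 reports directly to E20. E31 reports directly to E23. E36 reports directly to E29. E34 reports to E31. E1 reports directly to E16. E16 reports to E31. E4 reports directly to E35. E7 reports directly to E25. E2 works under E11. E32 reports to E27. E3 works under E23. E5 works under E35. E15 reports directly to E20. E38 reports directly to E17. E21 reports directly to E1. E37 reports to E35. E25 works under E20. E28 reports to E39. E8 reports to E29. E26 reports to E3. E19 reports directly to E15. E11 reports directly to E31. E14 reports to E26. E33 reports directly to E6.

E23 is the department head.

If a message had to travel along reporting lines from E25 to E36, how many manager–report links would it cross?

E25 is 2 levels below E23, and E36 is 3 levels below E23 (their lowest common manager). The shortest path runs up from E25 to E23 and back down to E36: 2 + 3 = 5 links.

5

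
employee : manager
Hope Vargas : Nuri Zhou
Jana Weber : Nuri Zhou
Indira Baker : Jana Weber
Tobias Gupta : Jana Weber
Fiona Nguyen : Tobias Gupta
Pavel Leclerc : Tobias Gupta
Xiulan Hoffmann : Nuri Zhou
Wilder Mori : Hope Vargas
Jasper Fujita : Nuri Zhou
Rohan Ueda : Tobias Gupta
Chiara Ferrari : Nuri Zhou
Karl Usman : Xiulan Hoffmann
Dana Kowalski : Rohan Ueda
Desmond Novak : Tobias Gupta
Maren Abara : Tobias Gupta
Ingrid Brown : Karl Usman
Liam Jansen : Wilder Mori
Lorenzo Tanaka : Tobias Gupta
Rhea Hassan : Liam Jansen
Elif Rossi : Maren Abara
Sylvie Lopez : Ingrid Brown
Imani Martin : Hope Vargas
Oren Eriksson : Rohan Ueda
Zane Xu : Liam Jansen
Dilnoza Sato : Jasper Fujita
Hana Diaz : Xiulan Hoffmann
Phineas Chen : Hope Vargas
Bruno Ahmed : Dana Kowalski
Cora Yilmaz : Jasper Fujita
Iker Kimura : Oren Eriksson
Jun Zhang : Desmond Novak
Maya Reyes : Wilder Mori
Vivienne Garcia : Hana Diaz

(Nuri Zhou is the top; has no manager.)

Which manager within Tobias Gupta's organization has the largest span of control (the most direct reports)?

Direct-report counts within Tobias Gupta's organization: Tobias Gupta has 6; Maren Abara has 1; Desmond Novak has 1; Rohan Ueda has 2; Oren Eriksson has 1; Dana Kowalski has 1. The largest is 6, held by Tobias Gupta.

Tobias Gupta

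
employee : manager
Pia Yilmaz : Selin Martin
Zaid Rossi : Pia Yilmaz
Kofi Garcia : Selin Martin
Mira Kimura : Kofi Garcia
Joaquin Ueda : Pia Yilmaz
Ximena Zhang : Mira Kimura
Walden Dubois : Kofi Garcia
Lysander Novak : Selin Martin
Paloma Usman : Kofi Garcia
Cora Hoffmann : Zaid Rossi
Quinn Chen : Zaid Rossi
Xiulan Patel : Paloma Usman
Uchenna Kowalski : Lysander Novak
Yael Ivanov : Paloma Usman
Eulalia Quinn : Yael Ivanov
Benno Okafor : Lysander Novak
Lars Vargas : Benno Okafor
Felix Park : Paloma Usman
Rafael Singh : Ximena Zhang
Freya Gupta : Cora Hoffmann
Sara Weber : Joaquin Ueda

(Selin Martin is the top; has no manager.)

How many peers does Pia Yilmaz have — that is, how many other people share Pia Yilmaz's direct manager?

2

Pia Yilmaz reports to Selin Martin. Selin Martin's other direct reports are Kofi Garcia, Lysander Novak — 2 peers.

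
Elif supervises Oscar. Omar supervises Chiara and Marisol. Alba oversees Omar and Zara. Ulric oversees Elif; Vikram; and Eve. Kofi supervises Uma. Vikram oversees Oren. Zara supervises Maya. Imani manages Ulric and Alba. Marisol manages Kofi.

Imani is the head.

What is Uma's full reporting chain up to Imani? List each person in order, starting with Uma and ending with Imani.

Uma -> Kofi -> Marisol -> Omar -> Alba -> Imani

Uma reports to Kofi. Kofi reports to Marisol. Marisol reports to Omar. Omar reports to Alba. Alba reports to Imani. Imani is at the top.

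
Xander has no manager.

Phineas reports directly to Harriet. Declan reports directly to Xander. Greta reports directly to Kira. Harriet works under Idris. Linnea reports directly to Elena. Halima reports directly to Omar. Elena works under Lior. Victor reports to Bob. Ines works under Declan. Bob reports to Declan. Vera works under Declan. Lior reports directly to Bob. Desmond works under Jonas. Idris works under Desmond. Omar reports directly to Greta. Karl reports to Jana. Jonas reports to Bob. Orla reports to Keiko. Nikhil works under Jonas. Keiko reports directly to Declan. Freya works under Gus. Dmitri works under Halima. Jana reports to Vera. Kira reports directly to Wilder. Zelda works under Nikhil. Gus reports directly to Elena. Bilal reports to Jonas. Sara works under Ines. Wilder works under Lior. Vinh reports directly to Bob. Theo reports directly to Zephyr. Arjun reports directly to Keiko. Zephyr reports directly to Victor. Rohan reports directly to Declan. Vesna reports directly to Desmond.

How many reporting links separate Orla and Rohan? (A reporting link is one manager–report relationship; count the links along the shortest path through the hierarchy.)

Orla is 2 levels below Declan, and Rohan is 1 level below Declan (their lowest common manager). The shortest path runs up from Orla to Declan and back down to Rohan: 2 + 1 = 3 links.

3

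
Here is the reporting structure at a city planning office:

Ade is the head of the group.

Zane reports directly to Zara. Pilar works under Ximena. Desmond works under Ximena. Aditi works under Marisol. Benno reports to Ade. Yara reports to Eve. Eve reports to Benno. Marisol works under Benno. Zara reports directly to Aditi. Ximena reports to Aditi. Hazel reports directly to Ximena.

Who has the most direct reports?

Ximena

Direct-report counts: Ade has 1; Benno has 2; Marisol has 1; Aditi has 2; Ximena has 3; Zara has 1; Eve has 1. The largest is 3, held by Ximena.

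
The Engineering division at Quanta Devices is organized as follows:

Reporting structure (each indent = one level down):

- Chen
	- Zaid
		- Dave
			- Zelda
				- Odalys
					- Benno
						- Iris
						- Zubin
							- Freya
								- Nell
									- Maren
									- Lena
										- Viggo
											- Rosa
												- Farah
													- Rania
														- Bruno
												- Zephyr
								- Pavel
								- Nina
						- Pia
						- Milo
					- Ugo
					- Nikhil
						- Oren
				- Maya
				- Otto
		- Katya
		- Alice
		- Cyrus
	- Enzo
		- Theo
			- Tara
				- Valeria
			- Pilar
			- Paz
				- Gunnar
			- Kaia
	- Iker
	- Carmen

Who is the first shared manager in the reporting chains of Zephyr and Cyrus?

Zaid

Zephyr's chain of managers is Rosa, Viggo, Lena, Nell, Freya, Zubin, Benno, Odalys, Zelda, Dave, Zaid, Chen. Cyrus's chain of managers is Zaid, Chen. The first manager that appears in both chains is Zaid.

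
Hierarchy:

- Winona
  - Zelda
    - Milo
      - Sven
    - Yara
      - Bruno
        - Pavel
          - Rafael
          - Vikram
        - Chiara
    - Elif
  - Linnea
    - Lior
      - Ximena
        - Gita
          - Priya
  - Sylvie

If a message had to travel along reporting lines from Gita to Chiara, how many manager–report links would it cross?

Gita is 4 levels below Winona, and Chiara is 4 levels below Winona (their lowest common manager). The shortest path runs up from Gita to Winona and back down to Chiara: 4 + 4 = 8 links.

8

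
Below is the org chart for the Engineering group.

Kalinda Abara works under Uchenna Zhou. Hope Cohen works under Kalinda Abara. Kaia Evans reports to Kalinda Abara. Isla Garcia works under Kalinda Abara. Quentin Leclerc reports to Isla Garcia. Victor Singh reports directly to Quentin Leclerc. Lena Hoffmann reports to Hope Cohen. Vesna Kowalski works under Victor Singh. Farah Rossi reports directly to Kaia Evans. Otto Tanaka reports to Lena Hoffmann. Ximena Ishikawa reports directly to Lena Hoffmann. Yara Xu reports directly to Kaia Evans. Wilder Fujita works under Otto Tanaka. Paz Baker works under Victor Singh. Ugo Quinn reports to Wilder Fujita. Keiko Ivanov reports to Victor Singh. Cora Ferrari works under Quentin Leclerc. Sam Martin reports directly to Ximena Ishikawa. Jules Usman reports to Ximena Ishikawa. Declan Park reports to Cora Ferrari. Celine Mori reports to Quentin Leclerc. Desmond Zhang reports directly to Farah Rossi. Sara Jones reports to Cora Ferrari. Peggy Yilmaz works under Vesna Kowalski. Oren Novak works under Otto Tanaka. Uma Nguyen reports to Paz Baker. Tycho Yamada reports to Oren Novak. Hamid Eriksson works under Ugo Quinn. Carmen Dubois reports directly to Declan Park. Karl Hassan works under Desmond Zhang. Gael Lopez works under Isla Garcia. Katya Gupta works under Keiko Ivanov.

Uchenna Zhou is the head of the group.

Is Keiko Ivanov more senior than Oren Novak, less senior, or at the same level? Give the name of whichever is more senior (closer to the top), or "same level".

same level

Both Keiko Ivanov and Oren Novak are 5 levels below Uchenna Zhou.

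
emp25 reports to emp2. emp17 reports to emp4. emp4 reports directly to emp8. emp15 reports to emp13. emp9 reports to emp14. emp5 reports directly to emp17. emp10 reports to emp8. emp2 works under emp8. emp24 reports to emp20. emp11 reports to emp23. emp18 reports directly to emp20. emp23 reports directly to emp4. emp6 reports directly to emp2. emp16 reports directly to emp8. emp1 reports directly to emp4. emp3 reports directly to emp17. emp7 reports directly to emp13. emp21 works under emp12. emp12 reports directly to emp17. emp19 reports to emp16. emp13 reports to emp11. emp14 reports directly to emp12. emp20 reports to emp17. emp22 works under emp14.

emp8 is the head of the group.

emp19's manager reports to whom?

emp19 reports to emp16, and emp16 reports to emp8. So emp19's skip-level manager is emp8.

emp8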